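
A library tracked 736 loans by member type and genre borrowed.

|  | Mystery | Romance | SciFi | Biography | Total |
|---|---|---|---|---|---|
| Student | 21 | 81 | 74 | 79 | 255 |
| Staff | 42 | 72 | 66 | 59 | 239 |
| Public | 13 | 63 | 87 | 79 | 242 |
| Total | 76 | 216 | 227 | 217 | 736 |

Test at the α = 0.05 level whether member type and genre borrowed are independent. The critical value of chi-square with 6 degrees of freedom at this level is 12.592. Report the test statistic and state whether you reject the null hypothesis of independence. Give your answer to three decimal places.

Grand total N = 736.
Expected counts (row total × column total / N):
  Student, Mystery: 255×76/736 = 26.3315
  Student, Romance: 255×216/736 = 74.8370
  Student, SciFi: 255×227/736 = 78.6481
  Student, Biography: 255×217/736 = 75.1834
  Staff, Mystery: 239×76/736 = 24.6793
  Staff, Romance: 239×216/736 = 70.1413
  Staff, SciFi: 239×227/736 = 73.7133
  Staff, Biography: 239×217/736 = 70.4660
  Public, Mystery: 242×76/736 = 24.9891
  Public, Romance: 242×216/736 = 71.0217
  Public, SciFi: 242×227/736 = 74.6386
  Public, Biography: 242×217/736 = 71.3505
Contributions (O − E)²/E:
  (21 − 26.3315)²/26.3315 = 1.0795
  (81 − 74.8370)²/74.8370 = 0.5075
  (74 − 78.6481)²/78.6481 = 0.2747
  (79 − 75.1834)²/75.1834 = 0.1937
  (42 − 24.6793)²/24.6793 = 12.1562
  (72 − 70.1413)²/70.1413 = 0.0493
  (66 − 73.7133)²/73.7133 = 0.8071
  (59 − 70.4660)²/70.4660 = 1.8657
  (13 − 24.9891)²/24.9891 = 5.7520
  (63 − 71.0217)²/71.0217 = 0.9060
  (87 − 74.6386)²/74.6386 = 2.0473
  (79 − 71.3505)²/71.3505 = 0.8201
χ² = 1.0795 + 0.5075 + 0.2747 + 0.1937 + 12.1562 + 0.0493 + 0.8071 + 1.8657 + 5.7520 + 0.9060 + 2.0473 + 0.8201 = 26.459
df = (3−1)(4−1) = 6. Since 26.459 > 12.592, reject the null hypothesis of independence at α = 0.05.

26.459; reject H₀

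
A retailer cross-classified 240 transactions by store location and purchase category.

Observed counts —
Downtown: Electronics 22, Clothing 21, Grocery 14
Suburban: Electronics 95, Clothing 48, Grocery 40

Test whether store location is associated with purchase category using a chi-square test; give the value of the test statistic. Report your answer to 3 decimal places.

Row totals: 57, 183. Column totals: 117, 69, 54. Grand total N = 240.
Expected counts (row total × column total / N):
  Downtown, Electronics: 57×117/240 = 27.7875
  Downtown, Clothing: 57×69/240 = 16.3875
  Downtown, Grocery: 57×54/240 = 12.8250
  Suburban, Electronics: 183×117/240 = 89.2125
  Suburban, Clothing: 183×69/240 = 52.6125
  Suburban, Grocery: 183×54/240 = 41.1750
Contributions (O − E)²/E:
  (22 − 27.7875)²/27.7875 = 1.2054
  (21 − 16.3875)²/16.3875 = 1.2983
  (14 − 12.8250)²/12.8250 = 0.1077
  (95 − 89.2125)²/89.2125 = 0.3755
  (48 − 52.6125)²/52.6125 = 0.4044
  (40 − 41.1750)²/41.1750 = 0.0335
χ² = 1.2054 + 1.2983 + 0.1077 + 0.3755 + 0.4044 + 0.0335 = 3.425

3.425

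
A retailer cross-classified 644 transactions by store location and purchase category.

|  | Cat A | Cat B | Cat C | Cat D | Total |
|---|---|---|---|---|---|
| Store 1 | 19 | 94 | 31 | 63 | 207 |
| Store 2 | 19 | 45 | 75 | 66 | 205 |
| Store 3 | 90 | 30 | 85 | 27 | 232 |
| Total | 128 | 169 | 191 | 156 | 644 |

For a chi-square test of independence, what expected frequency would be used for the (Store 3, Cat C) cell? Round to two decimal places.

68.81

Row total (Store 3) = 232; column total (Cat C) = 191; grand total N = 644.
Expected count = (row total × column total) / N = 232 × 191 / 644 = 68.81.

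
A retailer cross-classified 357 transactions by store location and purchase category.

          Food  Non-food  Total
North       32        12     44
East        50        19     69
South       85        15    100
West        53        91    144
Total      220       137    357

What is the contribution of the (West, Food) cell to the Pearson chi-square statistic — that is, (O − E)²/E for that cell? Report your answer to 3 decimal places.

14.394

Row total (West) = 144; column total (Food) = 220; N = 357.
Expected count E = 144 × 220 / 357 = 88.73950.
Contribution = (O − E)²/E = (53 − 88.73950)² / 88.73950 = 14.394.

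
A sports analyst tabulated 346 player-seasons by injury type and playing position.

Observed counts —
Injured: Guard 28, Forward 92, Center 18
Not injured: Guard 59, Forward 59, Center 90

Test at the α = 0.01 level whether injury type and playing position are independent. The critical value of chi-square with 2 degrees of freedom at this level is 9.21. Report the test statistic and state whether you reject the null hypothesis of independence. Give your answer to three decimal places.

54.319; reject H₀

Row totals: 138, 208. Column totals: 87, 151, 108. Grand total N = 346.
Expected counts (row total × column total / N):
  Injured, Guard: 138×87/346 = 34.6994
  Injured, Forward: 138×151/346 = 60.2254
  Injured, Center: 138×108/346 = 43.0751
  Not injured, Guard: 208×87/346 = 52.3006
  Not injured, Forward: 208×151/346 = 90.7746
  Not injured, Center: 208×108/346 = 64.9249
Contributions (O − E)²/E:
  (28 − 34.6994)²/34.6994 = 1.2935
  (92 − 60.2254)²/60.2254 = 16.7641
  (18 − 43.0751)²/43.0751 = 14.5968
  (59 − 52.3006)²/52.3006 = 0.8582
  (59 − 90.7746)²/90.7746 = 11.1223
  (90 − 64.9249)²/64.9249 = 9.6844
χ² = 1.2935 + 16.7641 + 14.5968 + 0.8582 + 11.1223 + 9.6844 = 54.319
df = (2−1)(3−1) = 2. Since 54.319 > 9.21, reject the null hypothesis of independence at α = 0.01.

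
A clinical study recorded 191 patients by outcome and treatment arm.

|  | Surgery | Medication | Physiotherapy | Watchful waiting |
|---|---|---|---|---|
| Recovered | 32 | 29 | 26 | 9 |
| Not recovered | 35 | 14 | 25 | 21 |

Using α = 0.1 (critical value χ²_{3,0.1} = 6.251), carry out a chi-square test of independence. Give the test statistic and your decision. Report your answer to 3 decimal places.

Row totals: 96, 95. Column totals: 67, 43, 51, 30. Grand total N = 191.
Expected counts (row total × column total / N):
  Recovered, Surgery: 96×67/191 = 33.6754
  Recovered, Medication: 96×43/191 = 21.6126
  Recovered, Physiotherapy: 96×51/191 = 25.6335
  Recovered, Watchful waiting: 96×30/191 = 15.0785
  Not recovered, Surgery: 95×67/191 = 33.3246
  Not recovered, Medication: 95×43/191 = 21.3874
  Not recovered, Physiotherapy: 95×51/191 = 25.3665
  Not recovered, Watchful waiting: 95×30/191 = 14.9215
Contributions (O − E)²/E:
  (32 − 33.6754)²/33.6754 = 0.0834
  (29 − 21.6126)²/21.6126 = 2.5251
  (26 − 25.6335)²/25.6335 = 0.0052
  (9 − 15.0785)²/15.0785 = 2.4504
  (35 − 33.3246)²/33.3246 = 0.0842
  (14 − 21.3874)²/21.3874 = 2.5517
  (25 − 25.3665)²/25.3665 = 0.0053
  (21 − 14.9215)²/14.9215 = 2.4762
χ² = 0.0834 + 2.5251 + 0.0052 + 2.4504 + 0.0842 + 2.5517 + 0.0053 + 2.4762 = 10.182
df = (2−1)(4−1) = 3. Since 10.182 > 6.251, reject the null hypothesis of independence at α = 0.1.

10.182; reject H₀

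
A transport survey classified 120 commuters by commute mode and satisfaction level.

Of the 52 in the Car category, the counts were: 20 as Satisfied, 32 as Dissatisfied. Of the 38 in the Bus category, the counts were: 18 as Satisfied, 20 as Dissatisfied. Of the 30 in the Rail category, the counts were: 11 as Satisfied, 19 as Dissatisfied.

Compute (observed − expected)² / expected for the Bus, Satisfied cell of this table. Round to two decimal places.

Row total (Bus) = 38; column total (Satisfied) = 49; N = 120.
Expected count E = 38 × 49 / 120 = 15.517.
Contribution = (O − E)²/E = (18 − 15.517)² / 15.517 = 0.40.

0.40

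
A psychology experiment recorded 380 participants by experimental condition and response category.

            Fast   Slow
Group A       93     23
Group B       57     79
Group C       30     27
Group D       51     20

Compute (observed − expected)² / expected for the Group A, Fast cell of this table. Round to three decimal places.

Row total (Group A) = 116; column total (Fast) = 231; N = 380.
Expected count E = 116 × 231 / 380 = 70.5158.
Contribution = (O − E)²/E = (93 − 70.5158)² / 70.5158 = 7.169.

7.169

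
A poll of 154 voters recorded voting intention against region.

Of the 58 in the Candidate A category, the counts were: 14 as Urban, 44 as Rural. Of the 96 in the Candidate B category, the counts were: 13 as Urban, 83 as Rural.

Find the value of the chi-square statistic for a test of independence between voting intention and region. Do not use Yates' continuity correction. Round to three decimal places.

Row totals: 58, 96. Column totals: 27, 127. Grand total N = 154.
Expected counts (row total × column total / N):
  Candidate A, Urban: 58×27/154 = 10.1688
  Candidate A, Rural: 58×127/154 = 47.8312
  Candidate B, Urban: 96×27/154 = 16.8312
  Candidate B, Rural: 96×127/154 = 79.1688
Contributions (O − E)²/E:
  (14 − 10.1688)²/10.1688 = 1.4434
  (44 − 47.8312)²/47.8312 = 0.3069
  (13 − 16.8312)²/16.8312 = 0.8721
  (83 − 79.1688)²/79.1688 = 0.1854
χ² = 1.4434 + 0.3069 + 0.8721 + 0.1854 = 2.808

2.808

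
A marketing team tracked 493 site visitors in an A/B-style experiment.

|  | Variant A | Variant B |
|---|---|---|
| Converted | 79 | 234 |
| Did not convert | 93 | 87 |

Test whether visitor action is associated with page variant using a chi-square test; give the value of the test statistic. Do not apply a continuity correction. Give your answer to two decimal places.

35.13

Row totals: 313, 180. Column totals: 172, 321. Grand total N = 493.
Expected counts (row total × column total / N):
  Converted, Variant A: 313×172/493 = 109.201
  Converted, Variant B: 313×321/493 = 203.799
  Did not convert, Variant A: 180×172/493 = 62.799
  Did not convert, Variant B: 180×321/493 = 117.201
Contributions (O − E)²/E:
  (79 − 109.201)²/109.201 = 8.3525
  (234 − 203.799)²/203.799 = 4.4755
  (93 − 62.799)²/62.799 = 14.5241
  (87 − 117.201)²/117.201 = 7.7824
χ² = 8.3525 + 4.4755 + 14.5241 + 7.7824 = 35.13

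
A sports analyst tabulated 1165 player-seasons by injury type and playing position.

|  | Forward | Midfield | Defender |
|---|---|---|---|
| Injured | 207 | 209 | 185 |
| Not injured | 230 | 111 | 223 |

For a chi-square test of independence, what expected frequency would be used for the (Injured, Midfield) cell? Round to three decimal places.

Row total (Injured) = 601; column total (Midfield) = 320; grand total N = 1165.
Expected count = (row total × column total) / N = 601 × 320 / 1165 = 165.082.

165.082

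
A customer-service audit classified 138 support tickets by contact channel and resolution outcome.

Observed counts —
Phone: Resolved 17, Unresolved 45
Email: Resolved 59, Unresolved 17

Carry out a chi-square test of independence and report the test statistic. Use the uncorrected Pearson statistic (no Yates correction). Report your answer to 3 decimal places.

Row totals: 62, 76. Column totals: 76, 62. Grand total N = 138.
Expected counts (row total × column total / N):
  Phone, Resolved: 62×76/138 = 34.1449
  Phone, Unresolved: 62×62/138 = 27.8551
  Email, Resolved: 76×76/138 = 41.8551
  Email, Unresolved: 76×62/138 = 34.1449
Contributions (O − E)²/E:
  (17 − 34.1449)²/34.1449 = 8.6088
  (45 − 27.8551)²/27.8551 = 10.5527
  (59 − 41.8551)²/41.8551 = 7.0230
  (17 − 34.1449)²/34.1449 = 8.6088
χ² = 8.6088 + 10.5527 + 7.0230 + 8.6088 = 34.793

34.793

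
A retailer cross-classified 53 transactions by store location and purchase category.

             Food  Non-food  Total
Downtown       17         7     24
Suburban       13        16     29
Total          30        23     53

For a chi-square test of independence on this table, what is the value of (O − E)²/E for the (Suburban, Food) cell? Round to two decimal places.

0.71

Row total (Suburban) = 29; column total (Food) = 30; N = 53.
Expected count E = 29 × 30 / 53 = 16.415.
Contribution = (O − E)²/E = (13 − 16.415)² / 16.415 = 0.71.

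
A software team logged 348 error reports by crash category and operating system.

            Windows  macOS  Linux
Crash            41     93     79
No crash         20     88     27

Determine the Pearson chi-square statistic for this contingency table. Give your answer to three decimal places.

Row totals: 213, 135. Column totals: 61, 181, 106. Grand total N = 348.
Expected counts (row total × column total / N):
  Crash, Windows: 213×61/348 = 37.3362
  Crash, macOS: 213×181/348 = 110.7845
  Crash, Linux: 213×106/348 = 64.8793
  No crash, Windows: 135×61/348 = 23.6638
  No crash, macOS: 135×181/348 = 70.2155
  No crash, Linux: 135×106/348 = 41.1207
Contributions (O − E)²/E:
  (41 − 37.3362)²/37.3362 = 0.3595
  (93 − 110.7845)²/110.7845 = 2.8550
  (79 − 64.8793)²/64.8793 = 3.0733
  (20 − 23.6638)²/23.6638 = 0.5673
  (88 − 70.2155)²/70.2155 = 4.5045
  (27 − 41.1207)²/41.1207 = 4.8490
χ² = 0.3595 + 2.8550 + 3.0733 + 0.5673 + 4.5045 + 4.8490 = 16.209

16.209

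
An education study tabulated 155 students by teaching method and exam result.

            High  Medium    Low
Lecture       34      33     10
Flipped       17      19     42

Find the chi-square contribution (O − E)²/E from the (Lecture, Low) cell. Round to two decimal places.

Row total (Lecture) = 77; column total (Low) = 52; N = 155.
Expected count E = 77 × 52 / 155 = 25.832.
Contribution = (O − E)²/E = (10 − 25.832)² / 25.832 = 9.70.

9.70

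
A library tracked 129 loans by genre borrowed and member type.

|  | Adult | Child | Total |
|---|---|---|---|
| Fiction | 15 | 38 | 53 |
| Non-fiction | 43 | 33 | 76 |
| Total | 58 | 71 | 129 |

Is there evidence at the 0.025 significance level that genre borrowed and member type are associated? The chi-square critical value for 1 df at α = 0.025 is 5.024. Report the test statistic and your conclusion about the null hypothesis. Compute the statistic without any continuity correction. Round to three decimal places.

10.089; reject H₀

Grand total N = 129.
Expected counts (row total × column total / N):
  Fiction, Adult: 53×58/129 = 23.82946
  Fiction, Child: 53×71/129 = 29.17054
  Non-fiction, Adult: 76×58/129 = 34.17054
  Non-fiction, Child: 76×71/129 = 41.82946
Contributions (O − E)²/E:
  (15 − 23.82946)²/23.82946 = 3.2716
  (38 − 29.17054)²/29.17054 = 2.6725
  (43 − 34.17054)²/34.17054 = 2.2815
  (33 − 41.82946)²/41.82946 = 1.8637
χ² = 3.2716 + 2.6725 + 2.2815 + 1.8637 = 10.089
df = (2−1)(2−1) = 1. Since 10.089 > 5.024, reject the null hypothesis of independence at α = 0.025.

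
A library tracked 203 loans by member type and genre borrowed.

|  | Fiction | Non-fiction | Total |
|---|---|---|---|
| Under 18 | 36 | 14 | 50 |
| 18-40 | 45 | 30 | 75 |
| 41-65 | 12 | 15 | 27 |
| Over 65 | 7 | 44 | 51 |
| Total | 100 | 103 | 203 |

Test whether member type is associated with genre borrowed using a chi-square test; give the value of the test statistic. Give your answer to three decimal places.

39.821

Grand total N = 203.
Expected counts (row total × column total / N):
  Under 18, Fiction: 50×100/203 = 24.6305
  Under 18, Non-fiction: 50×103/203 = 25.3695
  18-40, Fiction: 75×100/203 = 36.9458
  18-40, Non-fiction: 75×103/203 = 38.0542
  41-65, Fiction: 27×100/203 = 13.3005
  41-65, Non-fiction: 27×103/203 = 13.6995
  Over 65, Fiction: 51×100/203 = 25.1232
  Over 65, Non-fiction: 51×103/203 = 25.8768
Contributions (O − E)²/E:
  (36 − 24.6305)²/24.6305 = 5.2482
  (14 − 25.3695)²/25.3695 = 5.0953
  (45 − 36.9458)²/36.9458 = 1.7558
  (30 − 38.0542)²/38.0542 = 1.7047
  (12 − 13.3005)²/13.3005 = 0.1272
  (15 − 13.6995)²/13.6995 = 0.1235
  (7 − 25.1232)²/25.1232 = 13.0736
  (44 − 25.8768)²/25.8768 = 12.6929
χ² = 5.2482 + 5.0953 + 1.7558 + 1.7047 + 0.1272 + 0.1235 + 13.0736 + 12.6929 = 39.821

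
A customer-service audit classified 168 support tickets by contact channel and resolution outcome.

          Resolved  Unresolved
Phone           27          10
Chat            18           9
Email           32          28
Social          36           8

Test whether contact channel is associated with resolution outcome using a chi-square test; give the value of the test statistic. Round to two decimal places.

10.07

Row totals: 37, 27, 60, 44. Column totals: 113, 55. Grand total N = 168.
Expected counts (row total × column total / N):
  Phone, Resolved: 37×113/168 = 24.887
  Phone, Unresolved: 37×55/168 = 12.113
  Chat, Resolved: 27×113/168 = 18.161
  Chat, Unresolved: 27×55/168 = 8.839
  Email, Resolved: 60×113/168 = 40.357
  Email, Unresolved: 60×55/168 = 19.643
  Social, Resolved: 44×113/168 = 29.595
  Social, Unresolved: 44×55/168 = 14.405
Contributions (O − E)²/E:
  (27 − 24.887)²/24.887 = 0.1794
  (10 − 12.113)²/12.113 = 0.3686
  (18 − 18.161)²/18.161 = 0.0014
  (9 − 8.839)²/8.839 = 0.0029
  (32 − 40.357)²/40.357 = 1.7305
  (28 − 19.643)²/19.643 = 3.5554
  (36 − 29.595)²/29.595 = 1.3862
  (8 − 14.405)²/14.405 = 2.8479
χ² = 0.1794 + 0.3686 + 0.0014 + 0.0029 + 1.7305 + 3.5554 + 1.3862 + 2.8479 = 10.07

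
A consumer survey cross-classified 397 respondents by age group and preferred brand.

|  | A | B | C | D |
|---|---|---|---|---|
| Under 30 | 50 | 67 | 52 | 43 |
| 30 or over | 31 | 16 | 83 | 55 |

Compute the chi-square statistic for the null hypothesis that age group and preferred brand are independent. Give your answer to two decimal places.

Row totals: 212, 185. Column totals: 81, 83, 135, 98. Grand total N = 397.
Expected counts (row total × column total / N):
  Under 30, A: 212×81/397 = 43.254
  Under 30, B: 212×83/397 = 44.322
  Under 30, C: 212×135/397 = 72.091
  Under 30, D: 212×98/397 = 52.332
  30 or over, A: 185×81/397 = 37.746
  30 or over, B: 185×83/397 = 38.678
  30 or over, C: 185×135/397 = 62.909
  30 or over, D: 185×98/397 = 45.668
Contributions (O − E)²/E:
  (50 − 43.254)²/43.254 = 1.0521
  (67 − 44.322)²/44.322 = 11.6035
  (52 − 72.091)²/72.091 = 5.5991
  (43 − 52.332)²/52.332 = 1.6641
  (31 − 37.746)²/37.746 = 1.2057
  (16 − 38.678)²/38.678 = 13.2967
  (83 − 62.909)²/62.909 = 6.4164
  (55 − 45.668)²/45.668 = 1.9069
χ² = 1.0521 + 11.6035 + 5.5991 + 1.6641 + 1.2057 + 13.2967 + 6.4164 + 1.9069 = 42.74

42.74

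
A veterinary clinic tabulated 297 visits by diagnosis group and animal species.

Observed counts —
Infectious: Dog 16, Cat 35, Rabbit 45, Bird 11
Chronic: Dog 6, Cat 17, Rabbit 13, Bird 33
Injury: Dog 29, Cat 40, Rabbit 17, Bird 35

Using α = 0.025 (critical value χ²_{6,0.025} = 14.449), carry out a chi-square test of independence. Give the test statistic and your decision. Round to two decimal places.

49.36; reject H₀

Row totals: 107, 69, 121. Column totals: 51, 92, 75, 79. Grand total N = 297.
Expected counts (row total × column total / N):
  Infectious, Dog: 107×51/297 = 18.374
  Infectious, Cat: 107×92/297 = 33.145
  Infectious, Rabbit: 107×75/297 = 27.020
  Infectious, Bird: 107×79/297 = 28.461
  Chronic, Dog: 69×51/297 = 11.848
  Chronic, Cat: 69×92/297 = 21.374
  Chronic, Rabbit: 69×75/297 = 17.424
  Chronic, Bird: 69×79/297 = 18.354
  Injury, Dog: 121×51/297 = 20.778
  Injury, Cat: 121×92/297 = 37.481
  Injury, Rabbit: 121×75/297 = 30.556
  Injury, Bird: 121×79/297 = 32.185
Contributions (O − E)²/E:
  (16 − 18.374)²/18.374 = 0.3067
  (35 − 33.145)²/33.145 = 0.1038
  (45 − 27.020)²/27.020 = 11.9645
  (11 − 28.461)²/28.461 = 10.7124
  (6 − 11.848)²/11.848 = 2.8865
  (17 − 21.374)²/21.374 = 0.8951
  (13 − 17.424)²/17.424 = 1.1233
  (33 − 18.354)²/18.354 = 11.6871
  (29 − 20.778)²/20.778 = 3.2535
  (40 − 37.481)²/37.481 = 0.1693
  (17 − 30.556)²/30.556 = 6.0140
  (35 − 32.185)²/32.185 = 0.2462
χ² = 0.3067 + 0.1038 + 11.9645 + 10.7124 + 2.8865 + 0.8951 + 1.1233 + 11.6871 + 3.2535 + 0.1693 + 6.0140 + 0.2462 = 49.36
df = (3−1)(4−1) = 6. Since 49.36 > 14.449, reject the null hypothesis of independence at α = 0.025.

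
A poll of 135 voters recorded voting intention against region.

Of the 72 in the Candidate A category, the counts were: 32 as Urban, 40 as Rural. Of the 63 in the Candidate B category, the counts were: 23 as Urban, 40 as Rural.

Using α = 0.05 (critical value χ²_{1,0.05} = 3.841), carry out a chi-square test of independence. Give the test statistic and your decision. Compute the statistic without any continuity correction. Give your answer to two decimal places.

0.88; fail to reject H₀

Row totals: 72, 63. Column totals: 55, 80. Grand total N = 135.
Expected counts (row total × column total / N):
  Candidate A, Urban: 72×55/135 = 29.333
  Candidate A, Rural: 72×80/135 = 42.667
  Candidate B, Urban: 63×55/135 = 25.667
  Candidate B, Rural: 63×80/135 = 37.333
Contributions (O − E)²/E:
  (32 − 29.333)²/29.333 = 0.2425
  (40 − 42.667)²/42.667 = 0.1667
  (23 − 25.667)²/25.667 = 0.2771
  (40 − 37.333)²/37.333 = 0.1905
χ² = 0.2425 + 0.1667 + 0.2771 + 0.1905 = 0.88
df = (2−1)(2−1) = 1. Since 0.88 < 3.841, fail to reject the null hypothesis of independence at α = 0.05.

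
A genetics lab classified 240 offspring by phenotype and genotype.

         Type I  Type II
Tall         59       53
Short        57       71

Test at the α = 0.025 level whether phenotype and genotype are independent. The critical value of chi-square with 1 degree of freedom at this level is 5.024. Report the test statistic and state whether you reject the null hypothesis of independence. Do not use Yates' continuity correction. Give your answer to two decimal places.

1.59; fail to reject H₀

Row totals: 112, 128. Column totals: 116, 124. Grand total N = 240.
Expected counts (row total × column total / N):
  Tall, Type I: 112×116/240 = 54.133
  Tall, Type II: 112×124/240 = 57.867
  Short, Type I: 128×116/240 = 61.867
  Short, Type II: 128×124/240 = 66.133
Contributions (O − E)²/E:
  (59 − 54.133)²/54.133 = 0.4376
  (53 − 57.867)²/57.867 = 0.4093
  (57 − 61.867)²/61.867 = 0.3829
  (71 − 66.133)²/66.133 = 0.3582
χ² = 0.4376 + 0.4093 + 0.3829 + 0.3582 = 1.59
df = (2−1)(2−1) = 1. Since 1.59 < 5.024, fail to reject the null hypothesis of independence at α = 0.025.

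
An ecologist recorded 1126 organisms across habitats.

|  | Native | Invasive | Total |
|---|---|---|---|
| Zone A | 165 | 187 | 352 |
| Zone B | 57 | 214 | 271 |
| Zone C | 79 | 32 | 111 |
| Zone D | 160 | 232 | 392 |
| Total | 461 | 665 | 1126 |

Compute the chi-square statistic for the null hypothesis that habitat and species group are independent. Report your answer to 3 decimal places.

Grand total N = 1126.
Expected counts (row total × column total / N):
  Zone A, Native: 352×461/1126 = 144.11368
  Zone A, Invasive: 352×665/1126 = 207.88632
  Zone B, Native: 271×461/1126 = 110.95115
  Zone B, Invasive: 271×665/1126 = 160.04885
  Zone C, Native: 111×461/1126 = 45.44494
  Zone C, Invasive: 111×665/1126 = 65.55506
  Zone D, Native: 392×461/1126 = 160.49023
  Zone D, Invasive: 392×665/1126 = 231.50977
Contributions (O − E)²/E:
  (165 − 144.11368)²/144.11368 = 3.0270
  (187 − 207.88632)²/207.88632 = 2.0984
  (57 − 110.95115)²/110.95115 = 26.2343
  (214 − 160.04885)²/160.04885 = 18.1865
  (79 − 45.44494)²/45.44494 = 24.7760
  (32 − 65.55506)²/65.55506 = 17.1755
  (160 − 160.49023)²/160.49023 = 0.0015
  (232 − 231.50977)²/231.50977 = 0.0010
χ² = 3.0270 + 2.0984 + 26.2343 + 18.1865 + 24.7760 + 17.1755 + 0.0015 + 0.0010 = 91.500

91.500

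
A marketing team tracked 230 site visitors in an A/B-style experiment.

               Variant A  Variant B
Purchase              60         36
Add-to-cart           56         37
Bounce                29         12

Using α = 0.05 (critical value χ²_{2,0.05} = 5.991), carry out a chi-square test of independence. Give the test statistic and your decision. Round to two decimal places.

Row totals: 96, 93, 41. Column totals: 145, 85. Grand total N = 230.
Expected counts (row total × column total / N):
  Purchase, Variant A: 96×145/230 = 60.522
  Purchase, Variant B: 96×85/230 = 35.478
  Add-to-cart, Variant A: 93×145/230 = 58.630
  Add-to-cart, Variant B: 93×85/230 = 34.370
  Bounce, Variant A: 41×145/230 = 25.848
  Bounce, Variant B: 41×85/230 = 15.152
Contributions (O − E)²/E:
  (60 − 60.522)²/60.522 = 0.0045
  (36 − 35.478)²/35.478 = 0.0077
  (56 − 58.630)²/58.630 = 0.1180
  (37 − 34.370)²/34.370 = 0.2012
  (29 − 25.848)²/25.848 = 0.3844
  (12 − 15.152)²/15.152 = 0.6557
χ² = 0.0045 + 0.0077 + 0.1180 + 0.2012 + 0.3844 + 0.6557 = 1.37
df = (3−1)(2−1) = 2. Since 1.37 < 5.991, fail to reject the null hypothesis of independence at α = 0.05.

1.37; fail to reject H₀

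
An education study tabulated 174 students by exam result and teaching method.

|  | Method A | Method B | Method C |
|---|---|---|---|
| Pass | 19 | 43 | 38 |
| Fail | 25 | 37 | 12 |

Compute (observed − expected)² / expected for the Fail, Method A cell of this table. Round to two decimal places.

2.11

Row total (Fail) = 74; column total (Method A) = 44; N = 174.
Expected count E = 74 × 44 / 174 = 18.713.
Contribution = (O − E)²/E = (25 − 18.713)² / 18.713 = 2.11.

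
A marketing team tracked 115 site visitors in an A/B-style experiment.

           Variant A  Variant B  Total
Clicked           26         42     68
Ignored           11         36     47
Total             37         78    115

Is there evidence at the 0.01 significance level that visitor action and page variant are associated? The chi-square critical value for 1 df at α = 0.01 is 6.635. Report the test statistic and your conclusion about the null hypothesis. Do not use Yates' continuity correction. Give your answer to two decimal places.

2.80; fail to reject H₀

Grand total N = 115.
Expected counts (row total × column total / N):
  Clicked, Variant A: 68×37/115 = 21.878
  Clicked, Variant B: 68×78/115 = 46.122
  Ignored, Variant A: 47×37/115 = 15.122
  Ignored, Variant B: 47×78/115 = 31.878
Contributions (O − E)²/E:
  (26 − 21.878)²/21.878 = 0.7766
  (42 − 46.122)²/46.122 = 0.3684
  (11 − 15.122)²/15.122 = 1.1236
  (36 − 31.878)²/31.878 = 0.5330
χ² = 0.7766 + 0.3684 + 1.1236 + 0.5330 = 2.80
df = (2−1)(2−1) = 1. Since 2.80 < 6.635, fail to reject the null hypothesis of independence at α = 0.01.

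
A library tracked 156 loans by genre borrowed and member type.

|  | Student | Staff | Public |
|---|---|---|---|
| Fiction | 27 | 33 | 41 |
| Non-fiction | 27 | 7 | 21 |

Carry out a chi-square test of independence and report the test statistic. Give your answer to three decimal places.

10.720

Row totals: 101, 55. Column totals: 54, 40, 62. Grand total N = 156.
Expected counts (row total × column total / N):
  Fiction, Student: 101×54/156 = 34.9615
  Fiction, Staff: 101×40/156 = 25.8974
  Fiction, Public: 101×62/156 = 40.1410
  Non-fiction, Student: 55×54/156 = 19.0385
  Non-fiction, Staff: 55×40/156 = 14.1026
  Non-fiction, Public: 55×62/156 = 21.8590
Contributions (O − E)²/E:
  (27 − 34.9615)²/34.9615 = 1.8130
  (33 − 25.8974)²/25.8974 = 1.9480
  (41 − 40.1410)²/40.1410 = 0.0184
  (27 − 19.0385)²/19.0385 = 3.3293
  (7 − 14.1026)²/14.1026 = 3.5771
  (21 − 21.8590)²/21.8590 = 0.0338
χ² = 1.8130 + 1.9480 + 0.0184 + 3.3293 + 3.5771 + 0.0338 = 10.720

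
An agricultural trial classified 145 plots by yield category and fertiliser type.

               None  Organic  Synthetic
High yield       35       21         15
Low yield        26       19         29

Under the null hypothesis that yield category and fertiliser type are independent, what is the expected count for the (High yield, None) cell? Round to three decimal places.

29.869

Row total (High yield) = 71; column total (None) = 61; grand total N = 145.
Expected count = (row total × column total) / N = 71 × 61 / 145 = 29.869.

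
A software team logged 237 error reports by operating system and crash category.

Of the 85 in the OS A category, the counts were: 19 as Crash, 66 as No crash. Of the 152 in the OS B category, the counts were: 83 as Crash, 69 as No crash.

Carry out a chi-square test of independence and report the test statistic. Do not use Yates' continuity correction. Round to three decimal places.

Row totals: 85, 152. Column totals: 102, 135. Grand total N = 237.
Expected counts (row total × column total / N):
  OS A, Crash: 85×102/237 = 36.5823
  OS A, No crash: 85×135/237 = 48.4177
  OS B, Crash: 152×102/237 = 65.4177
  OS B, No crash: 152×135/237 = 86.5823
Contributions (O − E)²/E:
  (19 − 36.5823)²/36.5823 = 8.4505
  (66 − 48.4177)²/48.4177 = 6.3848
  (83 − 65.4177)²/65.4177 = 4.7256
  (69 − 86.5823)²/86.5823 = 3.5704
χ² = 8.4505 + 6.3848 + 4.7256 + 3.5704 = 23.131

23.131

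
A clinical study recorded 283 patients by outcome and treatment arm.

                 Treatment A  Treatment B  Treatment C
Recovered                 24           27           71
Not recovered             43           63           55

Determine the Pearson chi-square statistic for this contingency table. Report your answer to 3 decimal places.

Row totals: 122, 161. Column totals: 67, 90, 126. Grand total N = 283.
Expected counts (row total × column total / N):
  Recovered, Treatment A: 122×67/283 = 28.8834
  Recovered, Treatment B: 122×90/283 = 38.7986
  Recovered, Treatment C: 122×126/283 = 54.3180
  Not recovered, Treatment A: 161×67/283 = 38.1166
  Not recovered, Treatment B: 161×90/283 = 51.2014
  Not recovered, Treatment C: 161×126/283 = 71.6820
Contributions (O − E)²/E:
  (24 − 28.8834)²/28.8834 = 0.8257
  (27 − 38.7986)²/38.7986 = 3.5879
  (71 − 54.3180)²/54.3180 = 5.1233
  (43 − 38.1166)²/38.1166 = 0.6256
  (63 − 51.2014)²/51.2014 = 2.7188
  (55 − 71.6820)²/71.6820 = 3.8823
χ² = 0.8257 + 3.5879 + 5.1233 + 0.6256 + 2.7188 + 3.8823 = 16.764

16.764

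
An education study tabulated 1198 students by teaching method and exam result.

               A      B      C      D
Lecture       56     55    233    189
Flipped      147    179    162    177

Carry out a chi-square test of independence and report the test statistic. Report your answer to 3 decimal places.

Row totals: 533, 665. Column totals: 203, 234, 395, 366. Grand total N = 1198.
Expected counts (row total × column total / N):
  Lecture, A: 533×203/1198 = 90.3164
  Lecture, B: 533×234/1198 = 104.1085
  Lecture, C: 533×395/1198 = 175.7387
  Lecture, D: 533×366/1198 = 162.8364
  Flipped, A: 665×203/1198 = 112.6836
  Flipped, B: 665×234/1198 = 129.8915
  Flipped, C: 665×395/1198 = 219.2613
  Flipped, D: 665×366/1198 = 203.1636
Contributions (O − E)²/E:
  (56 − 90.3164)²/90.3164 = 13.0388
  (55 − 104.1085)²/104.1085 = 23.1647
  (233 − 175.7387)²/175.7387 = 18.6576
  (189 − 162.8364)²/162.8364 = 4.2038
  (147 − 112.6836)²/112.6836 = 10.4506
  (179 − 129.8915)²/129.8915 = 18.5666
  (162 − 219.2613)²/219.2613 = 14.9541
  (177 − 203.1636)²/203.1636 = 3.3694
χ² = 13.0388 + 23.1647 + 18.6576 + 4.2038 + 10.4506 + 18.5666 + 14.9541 + 3.3694 = 106.406

106.406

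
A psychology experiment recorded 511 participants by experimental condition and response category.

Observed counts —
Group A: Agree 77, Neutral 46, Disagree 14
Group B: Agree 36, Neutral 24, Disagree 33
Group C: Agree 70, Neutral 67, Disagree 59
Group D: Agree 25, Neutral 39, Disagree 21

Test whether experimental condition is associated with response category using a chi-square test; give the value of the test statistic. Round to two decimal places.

35.52

Row totals: 137, 93, 196, 85. Column totals: 208, 176, 127. Grand total N = 511.
Expected counts (row total × column total / N):
  Group A, Agree: 137×208/511 = 55.765
  Group A, Neutral: 137×176/511 = 47.186
  Group A, Disagree: 137×127/511 = 34.049
  Group B, Agree: 93×208/511 = 37.855
  Group B, Neutral: 93×176/511 = 32.031
  Group B, Disagree: 93×127/511 = 23.114
  Group C, Agree: 196×208/511 = 79.781
  Group C, Neutral: 196×176/511 = 67.507
  Group C, Disagree: 196×127/511 = 48.712
  Group D, Agree: 85×208/511 = 34.599
  Group D, Neutral: 85×176/511 = 29.276
  Group D, Disagree: 85×127/511 = 21.125
Contributions (O − E)²/E:
  (77 − 55.765)²/55.765 = 8.0862
  (46 − 47.186)²/47.186 = 0.0298
  (14 − 34.049)²/34.049 = 11.8054
  (36 − 37.855)²/37.855 = 0.0909
  (24 − 32.031)²/32.031 = 2.0136
  (33 − 23.114)²/23.114 = 4.2283
  (70 − 79.781)²/79.781 = 1.1991
  (67 − 67.507)²/67.507 = 0.0038
  (59 − 48.712)²/48.712 = 2.1728
  (25 − 34.599)²/34.599 = 2.6631
  (39 − 29.276)²/29.276 = 3.2298
  (21 − 21.125)²/21.125 = 0.0007
χ² = 8.0862 + 0.0298 + 11.8054 + 0.0909 + 2.0136 + 4.2283 + 1.1991 + 0.0038 + 2.1728 + 2.6631 + 3.2298 + 0.0007 = 35.52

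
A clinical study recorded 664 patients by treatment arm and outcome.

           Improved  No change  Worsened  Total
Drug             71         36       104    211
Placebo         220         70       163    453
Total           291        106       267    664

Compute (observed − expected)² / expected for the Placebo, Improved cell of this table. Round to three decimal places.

2.322

Row total (Placebo) = 453; column total (Improved) = 291; N = 664.
Expected count E = 453 × 291 / 664 = 198.5286.
Contribution = (O − E)²/E = (220 − 198.5286)² / 198.5286 = 2.322.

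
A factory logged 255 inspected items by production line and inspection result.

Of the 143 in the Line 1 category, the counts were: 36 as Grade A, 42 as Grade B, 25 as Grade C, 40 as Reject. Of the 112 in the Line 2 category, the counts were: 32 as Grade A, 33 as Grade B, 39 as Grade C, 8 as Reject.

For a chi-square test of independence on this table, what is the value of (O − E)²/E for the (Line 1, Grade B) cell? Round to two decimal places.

0.00

Row total (Line 1) = 143; column total (Grade B) = 75; N = 255.
Expected count E = 143 × 75 / 255 = 42.059.
Contribution = (O − E)²/E = (42 − 42.059)² / 42.059 = 0.00.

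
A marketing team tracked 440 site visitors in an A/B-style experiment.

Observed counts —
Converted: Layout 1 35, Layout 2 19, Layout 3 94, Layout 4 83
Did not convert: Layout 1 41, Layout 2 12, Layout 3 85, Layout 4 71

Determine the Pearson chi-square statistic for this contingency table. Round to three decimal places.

2.348

Row totals: 231, 209. Column totals: 76, 31, 179, 154. Grand total N = 440.
Expected counts (row total × column total / N):
  Converted, Layout 1: 231×76/440 = 39.9000
  Converted, Layout 2: 231×31/440 = 16.2750
  Converted, Layout 3: 231×179/440 = 93.9750
  Converted, Layout 4: 231×154/440 = 80.8500
  Did not convert, Layout 1: 209×76/440 = 36.1000
  Did not convert, Layout 2: 209×31/440 = 14.7250
  Did not convert, Layout 3: 209×179/440 = 85.0250
  Did not convert, Layout 4: 209×154/440 = 73.1500
Contributions (O − E)²/E:
  (35 − 39.9000)²/39.9000 = 0.6018
  (19 − 16.2750)²/16.2750 = 0.4563
  (94 − 93.9750)²/93.9750 = 0.0000
  (83 − 80.8500)²/80.8500 = 0.0572
  (41 − 36.1000)²/36.1000 = 0.6651
  (12 − 14.7250)²/14.7250 = 0.5043
  (85 − 85.0250)²/85.0250 = 0.0000
  (71 − 73.1500)²/73.1500 = 0.0632
χ² = 0.6018 + 0.4563 + 0.0000 + 0.0572 + 0.6651 + 0.5043 + 0.0000 + 0.0632 = 2.348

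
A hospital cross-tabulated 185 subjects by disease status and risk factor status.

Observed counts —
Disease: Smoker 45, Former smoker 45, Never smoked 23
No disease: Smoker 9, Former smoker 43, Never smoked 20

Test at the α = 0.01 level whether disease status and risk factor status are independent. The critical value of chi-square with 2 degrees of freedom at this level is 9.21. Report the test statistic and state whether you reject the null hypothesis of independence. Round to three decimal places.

15.952; reject H₀

Row totals: 113, 72. Column totals: 54, 88, 43. Grand total N = 185.
Expected counts (row total × column total / N):
  Disease, Smoker: 113×54/185 = 32.9838
  Disease, Former smoker: 113×88/185 = 53.7514
  Disease, Never smoked: 113×43/185 = 26.2649
  No disease, Smoker: 72×54/185 = 21.0162
  No disease, Former smoker: 72×88/185 = 34.2486
  No disease, Never smoked: 72×43/185 = 16.7351
Contributions (O − E)²/E:
  (45 − 32.9838)²/32.9838 = 4.3776
  (45 − 53.7514)²/53.7514 = 1.4248
  (23 − 26.2649)²/26.2649 = 0.4058
  (9 − 21.0162)²/21.0162 = 6.8704
  (43 − 34.2486)²/34.2486 = 2.2362
  (20 − 16.7351)²/16.7351 = 0.6370
χ² = 4.3776 + 1.4248 + 0.4058 + 6.8704 + 2.2362 + 0.6370 = 15.952
df = (2−1)(3−1) = 2. Since 15.952 > 9.21, reject the null hypothesis of independence at α = 0.01.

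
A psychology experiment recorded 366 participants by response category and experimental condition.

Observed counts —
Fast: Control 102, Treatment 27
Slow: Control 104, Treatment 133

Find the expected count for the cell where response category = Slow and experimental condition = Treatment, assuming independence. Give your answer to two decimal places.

103.61

Row total (Slow) = 237; column total (Treatment) = 160; grand total N = 366.
Expected count = (row total × column total) / N = 237 × 160 / 366 = 103.61.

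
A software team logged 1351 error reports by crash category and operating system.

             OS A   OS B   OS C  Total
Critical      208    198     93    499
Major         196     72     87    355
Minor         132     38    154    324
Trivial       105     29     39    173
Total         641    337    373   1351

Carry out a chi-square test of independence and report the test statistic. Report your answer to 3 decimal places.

155.298

Grand total N = 1351.
Expected counts (row total × column total / N):
  Critical, OS A: 499×641/1351 = 236.7572
  Critical, OS B: 499×337/1351 = 124.4730
  Critical, OS C: 499×373/1351 = 137.7698
  Major, OS A: 355×641/1351 = 168.4345
  Major, OS B: 355×337/1351 = 88.5529
  Major, OS C: 355×373/1351 = 98.0126
  Minor, OS A: 324×641/1351 = 153.7261
  Minor, OS B: 324×337/1351 = 80.8201
  Minor, OS C: 324×373/1351 = 89.4537
  Trivial, OS A: 173×641/1351 = 82.0822
  Trivial, OS B: 173×337/1351 = 43.1540
  Trivial, OS C: 173×373/1351 = 47.7639
Contributions (O − E)²/E:
  (208 − 236.7572)²/236.7572 = 3.4929
  (198 − 124.4730)²/124.4730 = 43.4329
  (93 − 137.7698)²/137.7698 = 14.5484
  (196 − 168.4345)²/168.4345 = 4.5113
  (72 − 88.5529)²/88.5529 = 3.0942
  (87 − 98.0126)²/98.0126 = 1.2374
  (132 − 153.7261)²/153.7261 = 3.0705
  (38 − 80.8201)²/80.8201 = 22.6869
  (154 − 89.4537)²/89.4537 = 46.5741
  (105 − 82.0822)²/82.0822 = 6.3988
  (29 − 43.1540)²/43.1540 = 4.6423
  (39 − 47.7639)²/47.7639 = 1.6080
χ² = 3.4929 + 43.4329 + 14.5484 + 4.5113 + 3.0942 + 1.2374 + 3.0705 + 22.6869 + 46.5741 + 6.3988 + 4.6423 + 1.6080 = 155.298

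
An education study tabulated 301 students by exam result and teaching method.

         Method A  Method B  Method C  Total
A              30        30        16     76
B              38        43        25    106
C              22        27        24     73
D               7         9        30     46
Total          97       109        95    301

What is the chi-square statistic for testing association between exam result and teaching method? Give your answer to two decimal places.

Grand total N = 301.
Expected counts (row total × column total / N):
  A, Method A: 76×97/301 = 24.4917
  A, Method B: 76×109/301 = 27.5216
  A, Method C: 76×95/301 = 23.9867
  B, Method A: 106×97/301 = 34.1595
  B, Method B: 106×109/301 = 38.3854
  B, Method C: 106×95/301 = 33.4551
  C, Method A: 73×97/301 = 23.5249
  C, Method B: 73×109/301 = 26.4352
  C, Method C: 73×95/301 = 23.0399
  D, Method A: 46×97/301 = 14.8239
  D, Method B: 46×109/301 = 16.6578
  D, Method C: 46×95/301 = 14.5183
Contributions (O − E)²/E:
  (30 − 24.4917)²/24.4917 = 1.2388
  (30 − 27.5216)²/27.5216 = 0.2232
  (16 − 23.9867)²/23.9867 = 2.6593
  (38 − 34.1595)²/34.1595 = 0.4318
  (43 − 38.3854)²/38.3854 = 0.5548
  (25 − 33.4551)²/33.4551 = 2.1369
  (22 − 23.5249)²/23.5249 = 0.0988
  (27 − 26.4352)²/26.4352 = 0.0121
  (24 − 23.0399)²/23.0399 = 0.0400
  (7 − 14.8239)²/14.8239 = 4.1294
  (9 − 16.6578)²/16.6578 = 3.5204
  (30 − 14.5183)²/14.5183 = 16.5090
χ² = 1.2388 + 0.2232 + 2.6593 + 0.4318 + 0.5548 + 2.1369 + 0.0988 + 0.0121 + 0.0400 + 4.1294 + 3.5204 + 16.5090 = 31.55

31.55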